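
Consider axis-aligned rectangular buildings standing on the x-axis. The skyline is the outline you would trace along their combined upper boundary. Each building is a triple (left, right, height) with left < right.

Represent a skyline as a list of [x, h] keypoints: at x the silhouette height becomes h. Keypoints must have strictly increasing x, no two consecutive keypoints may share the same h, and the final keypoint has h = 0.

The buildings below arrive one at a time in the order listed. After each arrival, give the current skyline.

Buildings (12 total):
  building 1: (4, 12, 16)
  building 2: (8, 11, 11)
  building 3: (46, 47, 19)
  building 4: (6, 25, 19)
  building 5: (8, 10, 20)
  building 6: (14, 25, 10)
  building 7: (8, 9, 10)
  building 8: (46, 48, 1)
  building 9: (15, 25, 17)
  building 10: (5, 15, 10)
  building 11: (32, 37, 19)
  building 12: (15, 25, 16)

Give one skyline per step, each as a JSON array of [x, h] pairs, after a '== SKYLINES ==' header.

== SKYLINES ==
[[4,16],[12,0]]
[[4,16],[12,0]]
[[4,16],[12,0],[46,19],[47,0]]
[[4,16],[6,19],[25,0],[46,19],[47,0]]
[[4,16],[6,19],[8,20],[10,19],[25,0],[46,19],[47,0]]
[[4,16],[6,19],[8,20],[10,19],[25,0],[46,19],[47,0]]
[[4,16],[6,19],[8,20],[10,19],[25,0],[46,19],[47,0]]
[[4,16],[6,19],[8,20],[10,19],[25,0],[46,19],[47,1],[48,0]]
[[4,16],[6,19],[8,20],[10,19],[25,0],[46,19],[47,1],[48,0]]
[[4,16],[6,19],[8,20],[10,19],[25,0],[46,19],[47,1],[48,0]]
[[4,16],[6,19],[8,20],[10,19],[25,0],[32,19],[37,0],[46,19],[47,1],[48,0]]
[[4,16],[6,19],[8,20],[10,19],[25,0],[32,19],[37,0],[46,19],[47,1],[48,0]]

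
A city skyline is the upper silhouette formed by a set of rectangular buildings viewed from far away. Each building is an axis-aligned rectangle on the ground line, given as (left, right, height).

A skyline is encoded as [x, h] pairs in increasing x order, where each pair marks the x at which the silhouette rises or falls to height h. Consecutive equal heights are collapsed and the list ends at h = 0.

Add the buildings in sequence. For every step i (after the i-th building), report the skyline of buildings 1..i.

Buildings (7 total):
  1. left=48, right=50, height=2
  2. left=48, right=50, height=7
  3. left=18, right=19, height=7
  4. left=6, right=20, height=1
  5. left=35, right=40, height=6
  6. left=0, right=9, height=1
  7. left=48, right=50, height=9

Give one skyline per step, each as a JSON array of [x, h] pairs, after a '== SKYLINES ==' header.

== SKYLINES ==
[[48,2],[50,0]]
[[48,7],[50,0]]
[[18,7],[19,0],[48,7],[50,0]]
[[6,1],[18,7],[19,1],[20,0],[48,7],[50,0]]
[[6,1],[18,7],[19,1],[20,0],[35,6],[40,0],[48,7],[50,0]]
[[0,1],[18,7],[19,1],[20,0],[35,6],[40,0],[48,7],[50,0]]
[[0,1],[18,7],[19,1],[20,0],[35,6],[40,0],[48,9],[50,0]]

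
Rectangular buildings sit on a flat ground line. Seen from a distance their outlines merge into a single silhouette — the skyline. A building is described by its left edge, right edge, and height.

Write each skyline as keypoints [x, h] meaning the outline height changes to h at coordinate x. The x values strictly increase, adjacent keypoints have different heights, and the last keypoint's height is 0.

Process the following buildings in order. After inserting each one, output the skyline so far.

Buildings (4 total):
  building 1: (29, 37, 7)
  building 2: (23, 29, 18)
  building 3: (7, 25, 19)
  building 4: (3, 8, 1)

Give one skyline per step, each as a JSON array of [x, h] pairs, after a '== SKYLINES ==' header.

== SKYLINES ==
[[29,7],[37,0]]
[[23,18],[29,7],[37,0]]
[[7,19],[25,18],[29,7],[37,0]]
[[3,1],[7,19],[25,18],[29,7],[37,0]]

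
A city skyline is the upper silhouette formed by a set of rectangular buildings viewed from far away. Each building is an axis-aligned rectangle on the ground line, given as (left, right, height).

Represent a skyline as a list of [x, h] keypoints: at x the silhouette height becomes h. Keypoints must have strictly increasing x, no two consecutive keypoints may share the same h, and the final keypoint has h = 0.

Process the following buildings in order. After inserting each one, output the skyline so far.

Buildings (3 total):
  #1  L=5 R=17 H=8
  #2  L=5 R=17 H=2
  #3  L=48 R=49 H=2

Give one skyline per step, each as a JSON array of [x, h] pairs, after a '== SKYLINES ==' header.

== SKYLINES ==
[[5,8],[17,0]]
[[5,8],[17,0]]
[[5,8],[17,0],[48,2],[49,0]]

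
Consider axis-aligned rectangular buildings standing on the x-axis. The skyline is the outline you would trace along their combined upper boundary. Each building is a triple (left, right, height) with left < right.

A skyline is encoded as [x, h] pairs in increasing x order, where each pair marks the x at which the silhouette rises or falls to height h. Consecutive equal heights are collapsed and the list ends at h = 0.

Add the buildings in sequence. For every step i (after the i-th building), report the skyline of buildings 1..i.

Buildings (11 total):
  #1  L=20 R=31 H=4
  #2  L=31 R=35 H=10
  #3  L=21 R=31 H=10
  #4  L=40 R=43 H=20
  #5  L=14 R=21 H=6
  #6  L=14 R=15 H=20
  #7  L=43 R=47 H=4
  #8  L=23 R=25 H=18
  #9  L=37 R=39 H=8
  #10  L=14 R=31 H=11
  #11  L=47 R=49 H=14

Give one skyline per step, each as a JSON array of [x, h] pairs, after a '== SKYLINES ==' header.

== SKYLINES ==
[[20,4],[31,0]]
[[20,4],[31,10],[35,0]]
[[20,4],[21,10],[35,0]]
[[20,4],[21,10],[35,0],[40,20],[43,0]]
[[14,6],[21,10],[35,0],[40,20],[43,0]]
[[14,20],[15,6],[21,10],[35,0],[40,20],[43,0]]
[[14,20],[15,6],[21,10],[35,0],[40,20],[43,4],[47,0]]
[[14,20],[15,6],[21,10],[23,18],[25,10],[35,0],[40,20],[43,4],[47,0]]
[[14,20],[15,6],[21,10],[23,18],[25,10],[35,0],[37,8],[39,0],[40,20],[43,4],[47,0]]
[[14,20],[15,11],[23,18],[25,11],[31,10],[35,0],[37,8],[39,0],[40,20],[43,4],[47,0]]
[[14,20],[15,11],[23,18],[25,11],[31,10],[35,0],[37,8],[39,0],[40,20],[43,4],[47,14],[49,0]]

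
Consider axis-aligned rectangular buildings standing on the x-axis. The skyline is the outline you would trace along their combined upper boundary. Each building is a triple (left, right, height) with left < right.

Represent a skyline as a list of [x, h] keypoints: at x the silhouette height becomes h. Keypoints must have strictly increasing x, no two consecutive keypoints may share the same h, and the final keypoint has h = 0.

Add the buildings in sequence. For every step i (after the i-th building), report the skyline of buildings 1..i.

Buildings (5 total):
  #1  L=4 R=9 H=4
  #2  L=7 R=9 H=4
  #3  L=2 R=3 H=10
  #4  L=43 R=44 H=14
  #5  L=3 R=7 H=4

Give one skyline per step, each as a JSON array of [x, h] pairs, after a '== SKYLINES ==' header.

== SKYLINES ==
[[4,4],[9,0]]
[[4,4],[9,0]]
[[2,10],[3,0],[4,4],[9,0]]
[[2,10],[3,0],[4,4],[9,0],[43,14],[44,0]]
[[2,10],[3,4],[9,0],[43,14],[44,0]]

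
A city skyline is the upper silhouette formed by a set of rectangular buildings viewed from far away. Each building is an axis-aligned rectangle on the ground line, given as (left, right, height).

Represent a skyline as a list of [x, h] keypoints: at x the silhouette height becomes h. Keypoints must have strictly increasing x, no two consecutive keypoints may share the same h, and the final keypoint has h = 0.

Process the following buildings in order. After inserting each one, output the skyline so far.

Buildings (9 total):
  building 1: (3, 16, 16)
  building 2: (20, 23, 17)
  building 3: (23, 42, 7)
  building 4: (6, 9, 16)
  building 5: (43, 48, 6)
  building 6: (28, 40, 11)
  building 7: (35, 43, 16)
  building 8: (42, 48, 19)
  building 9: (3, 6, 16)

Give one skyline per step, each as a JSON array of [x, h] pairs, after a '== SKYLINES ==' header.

== SKYLINES ==
[[3,16],[16,0]]
[[3,16],[16,0],[20,17],[23,0]]
[[3,16],[16,0],[20,17],[23,7],[42,0]]
[[3,16],[16,0],[20,17],[23,7],[42,0]]
[[3,16],[16,0],[20,17],[23,7],[42,0],[43,6],[48,0]]
[[3,16],[16,0],[20,17],[23,7],[28,11],[40,7],[42,0],[43,6],[48,0]]
[[3,16],[16,0],[20,17],[23,7],[28,11],[35,16],[43,6],[48,0]]
[[3,16],[16,0],[20,17],[23,7],[28,11],[35,16],[42,19],[48,0]]
[[3,16],[16,0],[20,17],[23,7],[28,11],[35,16],[42,19],[48,0]]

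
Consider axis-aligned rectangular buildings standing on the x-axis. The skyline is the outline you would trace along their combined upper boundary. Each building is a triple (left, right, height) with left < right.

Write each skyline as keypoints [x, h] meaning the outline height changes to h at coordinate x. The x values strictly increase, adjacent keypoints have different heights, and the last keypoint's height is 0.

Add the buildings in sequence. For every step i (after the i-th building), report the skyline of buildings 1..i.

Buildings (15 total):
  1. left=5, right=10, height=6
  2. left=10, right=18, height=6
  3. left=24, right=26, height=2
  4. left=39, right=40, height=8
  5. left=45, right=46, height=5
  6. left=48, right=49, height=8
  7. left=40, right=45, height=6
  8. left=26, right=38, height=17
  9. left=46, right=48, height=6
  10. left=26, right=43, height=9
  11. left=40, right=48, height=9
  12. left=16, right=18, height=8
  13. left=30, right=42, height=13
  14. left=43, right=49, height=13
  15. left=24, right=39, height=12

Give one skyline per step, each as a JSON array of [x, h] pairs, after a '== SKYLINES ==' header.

== SKYLINES ==
[[5,6],[10,0]]
[[5,6],[18,0]]
[[5,6],[18,0],[24,2],[26,0]]
[[5,6],[18,0],[24,2],[26,0],[39,8],[40,0]]
[[5,6],[18,0],[24,2],[26,0],[39,8],[40,0],[45,5],[46,0]]
[[5,6],[18,0],[24,2],[26,0],[39,8],[40,0],[45,5],[46,0],[48,8],[49,0]]
[[5,6],[18,0],[24,2],[26,0],[39,8],[40,6],[45,5],[46,0],[48,8],[49,0]]
[[5,6],[18,0],[24,2],[26,17],[38,0],[39,8],[40,6],[45,5],[46,0],[48,8],[49,0]]
[[5,6],[18,0],[24,2],[26,17],[38,0],[39,8],[40,6],[45,5],[46,6],[48,8],[49,0]]
[[5,6],[18,0],[24,2],[26,17],[38,9],[43,6],[45,5],[46,6],[48,8],[49,0]]
[[5,6],[18,0],[24,2],[26,17],[38,9],[48,8],[49,0]]
[[5,6],[16,8],[18,0],[24,2],[26,17],[38,9],[48,8],[49,0]]
[[5,6],[16,8],[18,0],[24,2],[26,17],[38,13],[42,9],[48,8],[49,0]]
[[5,6],[16,8],[18,0],[24,2],[26,17],[38,13],[42,9],[43,13],[49,0]]
[[5,6],[16,8],[18,0],[24,12],[26,17],[38,13],[42,9],[43,13],[49,0]]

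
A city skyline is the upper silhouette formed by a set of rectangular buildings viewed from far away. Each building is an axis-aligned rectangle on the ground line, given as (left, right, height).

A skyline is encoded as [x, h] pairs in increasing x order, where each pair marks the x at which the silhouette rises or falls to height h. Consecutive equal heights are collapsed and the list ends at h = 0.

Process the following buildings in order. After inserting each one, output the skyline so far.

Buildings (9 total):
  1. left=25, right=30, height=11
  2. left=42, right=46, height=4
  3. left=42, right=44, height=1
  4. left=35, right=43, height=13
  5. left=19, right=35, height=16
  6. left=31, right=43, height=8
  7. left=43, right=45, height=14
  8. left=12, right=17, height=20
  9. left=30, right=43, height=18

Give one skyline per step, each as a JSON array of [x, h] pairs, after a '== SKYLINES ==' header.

== SKYLINES ==
[[25,11],[30,0]]
[[25,11],[30,0],[42,4],[46,0]]
[[25,11],[30,0],[42,4],[46,0]]
[[25,11],[30,0],[35,13],[43,4],[46,0]]
[[19,16],[35,13],[43,4],[46,0]]
[[19,16],[35,13],[43,4],[46,0]]
[[19,16],[35,13],[43,14],[45,4],[46,0]]
[[12,20],[17,0],[19,16],[35,13],[43,14],[45,4],[46,0]]
[[12,20],[17,0],[19,16],[30,18],[43,14],[45,4],[46,0]]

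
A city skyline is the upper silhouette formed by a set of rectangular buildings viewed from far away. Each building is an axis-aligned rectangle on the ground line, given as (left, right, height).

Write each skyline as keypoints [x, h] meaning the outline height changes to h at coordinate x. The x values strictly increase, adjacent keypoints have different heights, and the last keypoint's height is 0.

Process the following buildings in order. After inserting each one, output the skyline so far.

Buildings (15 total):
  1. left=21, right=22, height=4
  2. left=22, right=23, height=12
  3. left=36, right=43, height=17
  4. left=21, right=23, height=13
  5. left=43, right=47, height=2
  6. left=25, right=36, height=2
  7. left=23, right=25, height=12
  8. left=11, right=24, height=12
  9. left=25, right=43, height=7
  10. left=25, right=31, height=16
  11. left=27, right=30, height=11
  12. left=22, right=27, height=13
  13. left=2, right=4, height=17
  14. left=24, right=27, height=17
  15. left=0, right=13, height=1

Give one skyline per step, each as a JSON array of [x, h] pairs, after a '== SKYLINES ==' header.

== SKYLINES ==
[[21,4],[22,0]]
[[21,4],[22,12],[23,0]]
[[21,4],[22,12],[23,0],[36,17],[43,0]]
[[21,13],[23,0],[36,17],[43,0]]
[[21,13],[23,0],[36,17],[43,2],[47,0]]
[[21,13],[23,0],[25,2],[36,17],[43,2],[47,0]]
[[21,13],[23,12],[25,2],[36,17],[43,2],[47,0]]
[[11,12],[21,13],[23,12],[25,2],[36,17],[43,2],[47,0]]
[[11,12],[21,13],[23,12],[25,7],[36,17],[43,2],[47,0]]
[[11,12],[21,13],[23,12],[25,16],[31,7],[36,17],[43,2],[47,0]]
[[11,12],[21,13],[23,12],[25,16],[31,7],[36,17],[43,2],[47,0]]
[[11,12],[21,13],[25,16],[31,7],[36,17],[43,2],[47,0]]
[[2,17],[4,0],[11,12],[21,13],[25,16],[31,7],[36,17],[43,2],[47,0]]
[[2,17],[4,0],[11,12],[21,13],[24,17],[27,16],[31,7],[36,17],[43,2],[47,0]]
[[0,1],[2,17],[4,1],[11,12],[21,13],[24,17],[27,16],[31,7],[36,17],[43,2],[47,0]]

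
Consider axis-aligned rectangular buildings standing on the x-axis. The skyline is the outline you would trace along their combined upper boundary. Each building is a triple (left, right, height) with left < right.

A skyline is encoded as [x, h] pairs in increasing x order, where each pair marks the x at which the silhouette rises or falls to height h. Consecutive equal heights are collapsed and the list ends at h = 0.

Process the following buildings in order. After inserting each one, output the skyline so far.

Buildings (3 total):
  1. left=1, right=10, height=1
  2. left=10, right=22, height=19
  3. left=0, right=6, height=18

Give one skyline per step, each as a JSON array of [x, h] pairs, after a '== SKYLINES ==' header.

== SKYLINES ==
[[1,1],[10,0]]
[[1,1],[10,19],[22,0]]
[[0,18],[6,1],[10,19],[22,0]]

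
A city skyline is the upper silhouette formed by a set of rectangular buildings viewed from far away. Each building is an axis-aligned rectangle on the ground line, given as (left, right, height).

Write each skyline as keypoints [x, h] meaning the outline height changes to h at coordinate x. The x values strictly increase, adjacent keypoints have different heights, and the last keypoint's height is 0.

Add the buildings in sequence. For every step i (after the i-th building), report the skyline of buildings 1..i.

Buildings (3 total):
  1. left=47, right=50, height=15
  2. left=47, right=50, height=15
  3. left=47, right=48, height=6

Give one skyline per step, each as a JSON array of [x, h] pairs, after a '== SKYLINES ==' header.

== SKYLINES ==
[[47,15],[50,0]]
[[47,15],[50,0]]
[[47,15],[50,0]]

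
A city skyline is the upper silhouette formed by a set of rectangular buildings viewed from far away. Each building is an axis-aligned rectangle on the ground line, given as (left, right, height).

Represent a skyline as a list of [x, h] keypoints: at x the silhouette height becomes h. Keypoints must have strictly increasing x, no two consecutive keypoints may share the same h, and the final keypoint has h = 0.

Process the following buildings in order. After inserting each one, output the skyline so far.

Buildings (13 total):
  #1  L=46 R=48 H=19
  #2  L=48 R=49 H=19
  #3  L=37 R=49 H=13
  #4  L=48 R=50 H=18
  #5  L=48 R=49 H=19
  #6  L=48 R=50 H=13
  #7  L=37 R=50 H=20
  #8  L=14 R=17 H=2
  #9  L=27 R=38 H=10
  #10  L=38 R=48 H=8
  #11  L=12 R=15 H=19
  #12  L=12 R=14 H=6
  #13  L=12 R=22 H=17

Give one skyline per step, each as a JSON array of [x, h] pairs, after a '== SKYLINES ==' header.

== SKYLINES ==
[[46,19],[48,0]]
[[46,19],[49,0]]
[[37,13],[46,19],[49,0]]
[[37,13],[46,19],[49,18],[50,0]]
[[37,13],[46,19],[49,18],[50,0]]
[[37,13],[46,19],[49,18],[50,0]]
[[37,20],[50,0]]
[[14,2],[17,0],[37,20],[50,0]]
[[14,2],[17,0],[27,10],[37,20],[50,0]]
[[14,2],[17,0],[27,10],[37,20],[50,0]]
[[12,19],[15,2],[17,0],[27,10],[37,20],[50,0]]
[[12,19],[15,2],[17,0],[27,10],[37,20],[50,0]]
[[12,19],[15,17],[22,0],[27,10],[37,20],[50,0]]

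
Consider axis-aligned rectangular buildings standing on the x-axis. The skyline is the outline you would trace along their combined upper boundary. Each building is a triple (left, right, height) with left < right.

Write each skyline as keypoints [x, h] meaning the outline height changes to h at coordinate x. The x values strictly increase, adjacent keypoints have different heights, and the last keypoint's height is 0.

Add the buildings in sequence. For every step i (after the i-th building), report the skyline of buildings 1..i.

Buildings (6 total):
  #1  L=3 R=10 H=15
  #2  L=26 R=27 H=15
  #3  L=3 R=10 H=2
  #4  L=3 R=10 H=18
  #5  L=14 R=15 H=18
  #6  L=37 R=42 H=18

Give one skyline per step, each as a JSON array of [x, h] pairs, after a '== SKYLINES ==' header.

== SKYLINES ==
[[3,15],[10,0]]
[[3,15],[10,0],[26,15],[27,0]]
[[3,15],[10,0],[26,15],[27,0]]
[[3,18],[10,0],[26,15],[27,0]]
[[3,18],[10,0],[14,18],[15,0],[26,15],[27,0]]
[[3,18],[10,0],[14,18],[15,0],[26,15],[27,0],[37,18],[42,0]]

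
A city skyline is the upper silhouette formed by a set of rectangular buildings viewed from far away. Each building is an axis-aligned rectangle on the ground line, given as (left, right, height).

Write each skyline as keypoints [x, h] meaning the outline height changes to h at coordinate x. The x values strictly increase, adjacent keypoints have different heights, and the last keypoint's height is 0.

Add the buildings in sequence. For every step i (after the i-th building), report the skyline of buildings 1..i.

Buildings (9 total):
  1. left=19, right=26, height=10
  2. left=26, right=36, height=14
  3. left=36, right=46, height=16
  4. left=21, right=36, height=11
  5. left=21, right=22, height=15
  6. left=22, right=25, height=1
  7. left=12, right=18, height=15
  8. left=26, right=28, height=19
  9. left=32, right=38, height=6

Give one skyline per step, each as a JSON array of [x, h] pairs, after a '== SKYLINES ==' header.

== SKYLINES ==
[[19,10],[26,0]]
[[19,10],[26,14],[36,0]]
[[19,10],[26,14],[36,16],[46,0]]
[[19,10],[21,11],[26,14],[36,16],[46,0]]
[[19,10],[21,15],[22,11],[26,14],[36,16],[46,0]]
[[19,10],[21,15],[22,11],[26,14],[36,16],[46,0]]
[[12,15],[18,0],[19,10],[21,15],[22,11],[26,14],[36,16],[46,0]]
[[12,15],[18,0],[19,10],[21,15],[22,11],[26,19],[28,14],[36,16],[46,0]]
[[12,15],[18,0],[19,10],[21,15],[22,11],[26,19],[28,14],[36,16],[46,0]]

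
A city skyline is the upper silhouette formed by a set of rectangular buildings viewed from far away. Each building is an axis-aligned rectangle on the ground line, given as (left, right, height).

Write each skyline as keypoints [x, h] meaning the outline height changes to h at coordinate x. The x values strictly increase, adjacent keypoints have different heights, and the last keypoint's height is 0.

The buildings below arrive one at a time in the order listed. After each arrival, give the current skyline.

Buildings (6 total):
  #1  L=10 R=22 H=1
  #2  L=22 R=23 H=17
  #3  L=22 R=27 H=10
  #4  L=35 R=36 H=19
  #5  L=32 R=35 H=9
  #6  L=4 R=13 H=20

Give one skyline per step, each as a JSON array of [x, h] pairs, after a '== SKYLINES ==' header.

== SKYLINES ==
[[10,1],[22,0]]
[[10,1],[22,17],[23,0]]
[[10,1],[22,17],[23,10],[27,0]]
[[10,1],[22,17],[23,10],[27,0],[35,19],[36,0]]
[[10,1],[22,17],[23,10],[27,0],[32,9],[35,19],[36,0]]
[[4,20],[13,1],[22,17],[23,10],[27,0],[32,9],[35,19],[36,0]]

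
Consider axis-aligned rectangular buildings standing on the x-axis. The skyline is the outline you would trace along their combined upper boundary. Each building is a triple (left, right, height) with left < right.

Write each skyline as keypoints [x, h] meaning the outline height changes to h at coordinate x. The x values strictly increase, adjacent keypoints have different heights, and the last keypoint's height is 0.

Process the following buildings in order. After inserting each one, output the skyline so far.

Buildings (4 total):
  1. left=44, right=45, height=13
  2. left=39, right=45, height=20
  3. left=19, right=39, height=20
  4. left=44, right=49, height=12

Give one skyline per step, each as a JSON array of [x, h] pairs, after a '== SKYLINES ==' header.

== SKYLINES ==
[[44,13],[45,0]]
[[39,20],[45,0]]
[[19,20],[45,0]]
[[19,20],[45,12],[49,0]]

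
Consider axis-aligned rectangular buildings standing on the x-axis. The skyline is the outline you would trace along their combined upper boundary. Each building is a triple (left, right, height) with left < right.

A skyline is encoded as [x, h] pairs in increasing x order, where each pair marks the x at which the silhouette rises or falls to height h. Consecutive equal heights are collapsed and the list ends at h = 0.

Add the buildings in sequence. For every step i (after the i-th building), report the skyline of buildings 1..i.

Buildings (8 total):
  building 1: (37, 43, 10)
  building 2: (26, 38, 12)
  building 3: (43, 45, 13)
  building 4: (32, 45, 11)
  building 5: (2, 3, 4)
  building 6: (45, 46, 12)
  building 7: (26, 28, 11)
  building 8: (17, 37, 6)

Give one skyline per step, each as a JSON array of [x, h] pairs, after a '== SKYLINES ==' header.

== SKYLINES ==
[[37,10],[43,0]]
[[26,12],[38,10],[43,0]]
[[26,12],[38,10],[43,13],[45,0]]
[[26,12],[38,11],[43,13],[45,0]]
[[2,4],[3,0],[26,12],[38,11],[43,13],[45,0]]
[[2,4],[3,0],[26,12],[38,11],[43,13],[45,12],[46,0]]
[[2,4],[3,0],[26,12],[38,11],[43,13],[45,12],[46,0]]
[[2,4],[3,0],[17,6],[26,12],[38,11],[43,13],[45,12],[46,0]]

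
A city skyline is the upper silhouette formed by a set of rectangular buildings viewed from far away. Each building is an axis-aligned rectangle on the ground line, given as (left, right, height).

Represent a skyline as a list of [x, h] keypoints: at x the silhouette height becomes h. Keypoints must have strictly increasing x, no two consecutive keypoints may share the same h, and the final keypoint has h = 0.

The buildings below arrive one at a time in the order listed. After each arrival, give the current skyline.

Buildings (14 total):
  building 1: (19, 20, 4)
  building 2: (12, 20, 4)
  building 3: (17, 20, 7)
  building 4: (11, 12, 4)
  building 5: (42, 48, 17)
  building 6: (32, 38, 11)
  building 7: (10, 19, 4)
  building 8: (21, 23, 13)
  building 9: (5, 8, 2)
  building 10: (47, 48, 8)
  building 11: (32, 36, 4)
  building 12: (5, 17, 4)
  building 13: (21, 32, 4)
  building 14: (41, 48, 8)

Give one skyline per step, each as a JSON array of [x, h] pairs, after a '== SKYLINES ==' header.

== SKYLINES ==
[[19,4],[20,0]]
[[12,4],[20,0]]
[[12,4],[17,7],[20,0]]
[[11,4],[17,7],[20,0]]
[[11,4],[17,7],[20,0],[42,17],[48,0]]
[[11,4],[17,7],[20,0],[32,11],[38,0],[42,17],[48,0]]
[[10,4],[17,7],[20,0],[32,11],[38,0],[42,17],[48,0]]
[[10,4],[17,7],[20,0],[21,13],[23,0],[32,11],[38,0],[42,17],[48,0]]
[[5,2],[8,0],[10,4],[17,7],[20,0],[21,13],[23,0],[32,11],[38,0],[42,17],[48,0]]
[[5,2],[8,0],[10,4],[17,7],[20,0],[21,13],[23,0],[32,11],[38,0],[42,17],[48,0]]
[[5,2],[8,0],[10,4],[17,7],[20,0],[21,13],[23,0],[32,11],[38,0],[42,17],[48,0]]
[[5,4],[17,7],[20,0],[21,13],[23,0],[32,11],[38,0],[42,17],[48,0]]
[[5,4],[17,7],[20,0],[21,13],[23,4],[32,11],[38,0],[42,17],[48,0]]
[[5,4],[17,7],[20,0],[21,13],[23,4],[32,11],[38,0],[41,8],[42,17],[48,0]]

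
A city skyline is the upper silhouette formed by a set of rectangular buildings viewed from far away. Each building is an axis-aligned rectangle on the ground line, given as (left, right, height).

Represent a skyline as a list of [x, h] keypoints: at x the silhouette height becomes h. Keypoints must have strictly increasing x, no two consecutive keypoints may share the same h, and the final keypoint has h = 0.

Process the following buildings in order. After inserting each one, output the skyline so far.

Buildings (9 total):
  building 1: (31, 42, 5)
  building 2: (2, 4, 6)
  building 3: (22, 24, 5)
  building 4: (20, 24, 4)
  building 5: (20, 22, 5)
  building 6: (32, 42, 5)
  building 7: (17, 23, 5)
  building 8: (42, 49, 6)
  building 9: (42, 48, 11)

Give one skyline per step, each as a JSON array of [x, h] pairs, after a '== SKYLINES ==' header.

== SKYLINES ==
[[31,5],[42,0]]
[[2,6],[4,0],[31,5],[42,0]]
[[2,6],[4,0],[22,5],[24,0],[31,5],[42,0]]
[[2,6],[4,0],[20,4],[22,5],[24,0],[31,5],[42,0]]
[[2,6],[4,0],[20,5],[24,0],[31,5],[42,0]]
[[2,6],[4,0],[20,5],[24,0],[31,5],[42,0]]
[[2,6],[4,0],[17,5],[24,0],[31,5],[42,0]]
[[2,6],[4,0],[17,5],[24,0],[31,5],[42,6],[49,0]]
[[2,6],[4,0],[17,5],[24,0],[31,5],[42,11],[48,6],[49,0]]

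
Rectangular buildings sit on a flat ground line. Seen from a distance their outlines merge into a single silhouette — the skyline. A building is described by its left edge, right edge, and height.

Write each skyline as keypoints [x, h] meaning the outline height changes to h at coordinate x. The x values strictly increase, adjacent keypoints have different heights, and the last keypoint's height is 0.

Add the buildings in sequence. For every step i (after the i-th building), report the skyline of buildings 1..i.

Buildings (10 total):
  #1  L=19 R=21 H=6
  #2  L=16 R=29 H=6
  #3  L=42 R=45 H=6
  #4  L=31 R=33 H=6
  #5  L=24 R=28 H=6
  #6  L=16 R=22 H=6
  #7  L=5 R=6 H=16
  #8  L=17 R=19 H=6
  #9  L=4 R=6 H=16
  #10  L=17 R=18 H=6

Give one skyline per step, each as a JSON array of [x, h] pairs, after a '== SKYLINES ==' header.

== SKYLINES ==
[[19,6],[21,0]]
[[16,6],[29,0]]
[[16,6],[29,0],[42,6],[45,0]]
[[16,6],[29,0],[31,6],[33,0],[42,6],[45,0]]
[[16,6],[29,0],[31,6],[33,0],[42,6],[45,0]]
[[16,6],[29,0],[31,6],[33,0],[42,6],[45,0]]
[[5,16],[6,0],[16,6],[29,0],[31,6],[33,0],[42,6],[45,0]]
[[5,16],[6,0],[16,6],[29,0],[31,6],[33,0],[42,6],[45,0]]
[[4,16],[6,0],[16,6],[29,0],[31,6],[33,0],[42,6],[45,0]]
[[4,16],[6,0],[16,6],[29,0],[31,6],[33,0],[42,6],[45,0]]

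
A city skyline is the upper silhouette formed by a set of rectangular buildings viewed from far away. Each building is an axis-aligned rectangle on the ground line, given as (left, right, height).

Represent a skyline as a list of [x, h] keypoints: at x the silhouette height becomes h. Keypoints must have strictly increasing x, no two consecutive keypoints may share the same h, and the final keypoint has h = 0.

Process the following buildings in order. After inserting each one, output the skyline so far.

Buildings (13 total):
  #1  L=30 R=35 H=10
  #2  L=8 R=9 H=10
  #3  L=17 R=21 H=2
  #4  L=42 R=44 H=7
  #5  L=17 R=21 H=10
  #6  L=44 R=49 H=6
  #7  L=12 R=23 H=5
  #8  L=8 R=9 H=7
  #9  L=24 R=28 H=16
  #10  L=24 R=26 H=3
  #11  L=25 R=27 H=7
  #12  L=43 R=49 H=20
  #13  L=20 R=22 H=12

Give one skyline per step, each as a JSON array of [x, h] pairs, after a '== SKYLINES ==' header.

== SKYLINES ==
[[30,10],[35,0]]
[[8,10],[9,0],[30,10],[35,0]]
[[8,10],[9,0],[17,2],[21,0],[30,10],[35,0]]
[[8,10],[9,0],[17,2],[21,0],[30,10],[35,0],[42,7],[44,0]]
[[8,10],[9,0],[17,10],[21,0],[30,10],[35,0],[42,7],[44,0]]
[[8,10],[9,0],[17,10],[21,0],[30,10],[35,0],[42,7],[44,6],[49,0]]
[[8,10],[9,0],[12,5],[17,10],[21,5],[23,0],[30,10],[35,0],[42,7],[44,6],[49,0]]
[[8,10],[9,0],[12,5],[17,10],[21,5],[23,0],[30,10],[35,0],[42,7],[44,6],[49,0]]
[[8,10],[9,0],[12,5],[17,10],[21,5],[23,0],[24,16],[28,0],[30,10],[35,0],[42,7],[44,6],[49,0]]
[[8,10],[9,0],[12,5],[17,10],[21,5],[23,0],[24,16],[28,0],[30,10],[35,0],[42,7],[44,6],[49,0]]
[[8,10],[9,0],[12,5],[17,10],[21,5],[23,0],[24,16],[28,0],[30,10],[35,0],[42,7],[44,6],[49,0]]
[[8,10],[9,0],[12,5],[17,10],[21,5],[23,0],[24,16],[28,0],[30,10],[35,0],[42,7],[43,20],[49,0]]
[[8,10],[9,0],[12,5],[17,10],[20,12],[22,5],[23,0],[24,16],[28,0],[30,10],[35,0],[42,7],[43,20],[49,0]]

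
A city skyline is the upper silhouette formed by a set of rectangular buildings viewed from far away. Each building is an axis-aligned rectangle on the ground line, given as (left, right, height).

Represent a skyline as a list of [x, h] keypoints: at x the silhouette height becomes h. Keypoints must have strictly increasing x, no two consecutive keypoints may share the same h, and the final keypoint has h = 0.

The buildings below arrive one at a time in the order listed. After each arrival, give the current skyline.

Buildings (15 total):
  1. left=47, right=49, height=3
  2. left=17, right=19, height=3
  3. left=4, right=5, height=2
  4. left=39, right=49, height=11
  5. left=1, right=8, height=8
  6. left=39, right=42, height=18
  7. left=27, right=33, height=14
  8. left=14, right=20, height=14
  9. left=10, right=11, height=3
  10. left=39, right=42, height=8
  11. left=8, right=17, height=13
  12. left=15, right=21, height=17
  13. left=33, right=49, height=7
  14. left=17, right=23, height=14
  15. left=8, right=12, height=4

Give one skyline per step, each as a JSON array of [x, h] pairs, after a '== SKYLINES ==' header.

== SKYLINES ==
[[47,3],[49,0]]
[[17,3],[19,0],[47,3],[49,0]]
[[4,2],[5,0],[17,3],[19,0],[47,3],[49,0]]
[[4,2],[5,0],[17,3],[19,0],[39,11],[49,0]]
[[1,8],[8,0],[17,3],[19,0],[39,11],[49,0]]
[[1,8],[8,0],[17,3],[19,0],[39,18],[42,11],[49,0]]
[[1,8],[8,0],[17,3],[19,0],[27,14],[33,0],[39,18],[42,11],[49,0]]
[[1,8],[8,0],[14,14],[20,0],[27,14],[33,0],[39,18],[42,11],[49,0]]
[[1,8],[8,0],[10,3],[11,0],[14,14],[20,0],[27,14],[33,0],[39,18],[42,11],[49,0]]
[[1,8],[8,0],[10,3],[11,0],[14,14],[20,0],[27,14],[33,0],[39,18],[42,11],[49,0]]
[[1,8],[8,13],[14,14],[20,0],[27,14],[33,0],[39,18],[42,11],[49,0]]
[[1,8],[8,13],[14,14],[15,17],[21,0],[27,14],[33,0],[39,18],[42,11],[49,0]]
[[1,8],[8,13],[14,14],[15,17],[21,0],[27,14],[33,7],[39,18],[42,11],[49,0]]
[[1,8],[8,13],[14,14],[15,17],[21,14],[23,0],[27,14],[33,7],[39,18],[42,11],[49,0]]
[[1,8],[8,13],[14,14],[15,17],[21,14],[23,0],[27,14],[33,7],[39,18],[42,11],[49,0]]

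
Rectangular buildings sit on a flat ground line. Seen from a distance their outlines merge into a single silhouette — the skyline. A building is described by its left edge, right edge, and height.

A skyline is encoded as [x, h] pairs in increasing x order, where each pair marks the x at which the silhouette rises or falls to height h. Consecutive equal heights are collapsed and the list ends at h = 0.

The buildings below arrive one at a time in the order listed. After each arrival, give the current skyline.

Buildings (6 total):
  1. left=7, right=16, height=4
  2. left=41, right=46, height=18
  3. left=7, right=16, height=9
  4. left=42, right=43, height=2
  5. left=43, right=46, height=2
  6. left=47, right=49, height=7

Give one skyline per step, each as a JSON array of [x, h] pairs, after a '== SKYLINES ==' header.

== SKYLINES ==
[[7,4],[16,0]]
[[7,4],[16,0],[41,18],[46,0]]
[[7,9],[16,0],[41,18],[46,0]]
[[7,9],[16,0],[41,18],[46,0]]
[[7,9],[16,0],[41,18],[46,0]]
[[7,9],[16,0],[41,18],[46,0],[47,7],[49,0]]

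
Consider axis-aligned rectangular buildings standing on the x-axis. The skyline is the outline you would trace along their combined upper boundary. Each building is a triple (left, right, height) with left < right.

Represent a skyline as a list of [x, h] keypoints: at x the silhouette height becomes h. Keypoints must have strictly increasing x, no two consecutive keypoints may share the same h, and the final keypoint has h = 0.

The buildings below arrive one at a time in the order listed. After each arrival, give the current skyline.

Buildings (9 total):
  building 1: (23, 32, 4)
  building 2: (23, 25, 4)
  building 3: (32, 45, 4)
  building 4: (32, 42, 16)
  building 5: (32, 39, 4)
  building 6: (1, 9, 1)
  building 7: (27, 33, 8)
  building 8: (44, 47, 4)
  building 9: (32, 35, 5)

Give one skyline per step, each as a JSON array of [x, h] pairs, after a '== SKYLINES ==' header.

== SKYLINES ==
[[23,4],[32,0]]
[[23,4],[32,0]]
[[23,4],[45,0]]
[[23,4],[32,16],[42,4],[45,0]]
[[23,4],[32,16],[42,4],[45,0]]
[[1,1],[9,0],[23,4],[32,16],[42,4],[45,0]]
[[1,1],[9,0],[23,4],[27,8],[32,16],[42,4],[45,0]]
[[1,1],[9,0],[23,4],[27,8],[32,16],[42,4],[47,0]]
[[1,1],[9,0],[23,4],[27,8],[32,16],[42,4],[47,0]]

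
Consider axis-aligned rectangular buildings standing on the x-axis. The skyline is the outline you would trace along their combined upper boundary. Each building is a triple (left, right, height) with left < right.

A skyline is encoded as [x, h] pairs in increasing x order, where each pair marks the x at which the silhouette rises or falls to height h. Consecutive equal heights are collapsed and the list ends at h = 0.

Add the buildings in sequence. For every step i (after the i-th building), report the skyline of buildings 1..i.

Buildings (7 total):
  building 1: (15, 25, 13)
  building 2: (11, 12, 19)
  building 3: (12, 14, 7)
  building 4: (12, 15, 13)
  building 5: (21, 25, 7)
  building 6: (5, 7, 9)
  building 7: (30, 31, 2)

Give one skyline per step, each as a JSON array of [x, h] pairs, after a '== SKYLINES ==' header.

== SKYLINES ==
[[15,13],[25,0]]
[[11,19],[12,0],[15,13],[25,0]]
[[11,19],[12,7],[14,0],[15,13],[25,0]]
[[11,19],[12,13],[25,0]]
[[11,19],[12,13],[25,0]]
[[5,9],[7,0],[11,19],[12,13],[25,0]]
[[5,9],[7,0],[11,19],[12,13],[25,0],[30,2],[31,0]]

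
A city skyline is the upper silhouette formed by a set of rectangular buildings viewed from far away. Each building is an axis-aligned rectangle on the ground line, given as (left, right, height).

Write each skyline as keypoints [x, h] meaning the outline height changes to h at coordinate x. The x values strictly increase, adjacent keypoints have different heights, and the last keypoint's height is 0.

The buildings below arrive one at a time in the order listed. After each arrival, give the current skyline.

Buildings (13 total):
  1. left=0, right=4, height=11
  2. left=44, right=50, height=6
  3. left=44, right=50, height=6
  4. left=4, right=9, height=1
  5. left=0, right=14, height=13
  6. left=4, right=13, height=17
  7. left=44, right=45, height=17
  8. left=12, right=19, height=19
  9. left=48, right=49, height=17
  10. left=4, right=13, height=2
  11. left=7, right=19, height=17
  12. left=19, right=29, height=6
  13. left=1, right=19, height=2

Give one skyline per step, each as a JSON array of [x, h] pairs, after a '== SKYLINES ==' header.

== SKYLINES ==
[[0,11],[4,0]]
[[0,11],[4,0],[44,6],[50,0]]
[[0,11],[4,0],[44,6],[50,0]]
[[0,11],[4,1],[9,0],[44,6],[50,0]]
[[0,13],[14,0],[44,6],[50,0]]
[[0,13],[4,17],[13,13],[14,0],[44,6],[50,0]]
[[0,13],[4,17],[13,13],[14,0],[44,17],[45,6],[50,0]]
[[0,13],[4,17],[12,19],[19,0],[44,17],[45,6],[50,0]]
[[0,13],[4,17],[12,19],[19,0],[44,17],[45,6],[48,17],[49,6],[50,0]]
[[0,13],[4,17],[12,19],[19,0],[44,17],[45,6],[48,17],[49,6],[50,0]]
[[0,13],[4,17],[12,19],[19,0],[44,17],[45,6],[48,17],[49,6],[50,0]]
[[0,13],[4,17],[12,19],[19,6],[29,0],[44,17],[45,6],[48,17],[49,6],[50,0]]
[[0,13],[4,17],[12,19],[19,6],[29,0],[44,17],[45,6],[48,17],[49,6],[50,0]]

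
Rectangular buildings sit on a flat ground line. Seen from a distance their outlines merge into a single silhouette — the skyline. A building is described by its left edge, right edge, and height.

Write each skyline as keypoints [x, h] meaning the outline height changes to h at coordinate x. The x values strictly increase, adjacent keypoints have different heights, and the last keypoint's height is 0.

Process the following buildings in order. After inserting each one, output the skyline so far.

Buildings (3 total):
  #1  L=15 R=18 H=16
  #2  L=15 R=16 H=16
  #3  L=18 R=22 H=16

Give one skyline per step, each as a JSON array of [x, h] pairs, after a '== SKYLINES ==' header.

== SKYLINES ==
[[15,16],[18,0]]
[[15,16],[18,0]]
[[15,16],[22,0]]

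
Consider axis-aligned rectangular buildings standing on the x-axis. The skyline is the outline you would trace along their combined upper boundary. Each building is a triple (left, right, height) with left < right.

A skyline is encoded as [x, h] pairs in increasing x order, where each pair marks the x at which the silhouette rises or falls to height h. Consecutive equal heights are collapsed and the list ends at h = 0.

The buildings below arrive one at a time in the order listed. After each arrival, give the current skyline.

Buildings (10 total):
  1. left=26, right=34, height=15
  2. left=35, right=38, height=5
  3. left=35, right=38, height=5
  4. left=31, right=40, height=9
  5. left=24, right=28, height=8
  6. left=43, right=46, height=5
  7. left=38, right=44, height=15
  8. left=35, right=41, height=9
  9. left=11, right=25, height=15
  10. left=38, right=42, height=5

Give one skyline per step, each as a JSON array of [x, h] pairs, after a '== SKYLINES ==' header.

== SKYLINES ==
[[26,15],[34,0]]
[[26,15],[34,0],[35,5],[38,0]]
[[26,15],[34,0],[35,5],[38,0]]
[[26,15],[34,9],[40,0]]
[[24,8],[26,15],[34,9],[40,0]]
[[24,8],[26,15],[34,9],[40,0],[43,5],[46,0]]
[[24,8],[26,15],[34,9],[38,15],[44,5],[46,0]]
[[24,8],[26,15],[34,9],[38,15],[44,5],[46,0]]
[[11,15],[25,8],[26,15],[34,9],[38,15],[44,5],[46,0]]
[[11,15],[25,8],[26,15],[34,9],[38,15],[44,5],[46,0]]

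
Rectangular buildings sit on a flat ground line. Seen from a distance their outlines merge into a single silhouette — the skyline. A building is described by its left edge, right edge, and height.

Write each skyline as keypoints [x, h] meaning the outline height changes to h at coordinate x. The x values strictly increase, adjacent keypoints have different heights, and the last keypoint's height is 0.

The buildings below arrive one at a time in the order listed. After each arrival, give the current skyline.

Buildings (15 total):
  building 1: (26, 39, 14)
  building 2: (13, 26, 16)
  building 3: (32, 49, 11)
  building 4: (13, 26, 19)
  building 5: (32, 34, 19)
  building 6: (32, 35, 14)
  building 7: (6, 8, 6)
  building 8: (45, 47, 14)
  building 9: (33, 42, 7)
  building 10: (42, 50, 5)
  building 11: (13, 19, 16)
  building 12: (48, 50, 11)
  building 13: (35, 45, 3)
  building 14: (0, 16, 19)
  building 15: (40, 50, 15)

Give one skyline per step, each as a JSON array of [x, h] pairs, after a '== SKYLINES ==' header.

== SKYLINES ==
[[26,14],[39,0]]
[[13,16],[26,14],[39,0]]
[[13,16],[26,14],[39,11],[49,0]]
[[13,19],[26,14],[39,11],[49,0]]
[[13,19],[26,14],[32,19],[34,14],[39,11],[49,0]]
[[13,19],[26,14],[32,19],[34,14],[39,11],[49,0]]
[[6,6],[8,0],[13,19],[26,14],[32,19],[34,14],[39,11],[49,0]]
[[6,6],[8,0],[13,19],[26,14],[32,19],[34,14],[39,11],[45,14],[47,11],[49,0]]
[[6,6],[8,0],[13,19],[26,14],[32,19],[34,14],[39,11],[45,14],[47,11],[49,0]]
[[6,6],[8,0],[13,19],[26,14],[32,19],[34,14],[39,11],[45,14],[47,11],[49,5],[50,0]]
[[6,6],[8,0],[13,19],[26,14],[32,19],[34,14],[39,11],[45,14],[47,11],[49,5],[50,0]]
[[6,6],[8,0],[13,19],[26,14],[32,19],[34,14],[39,11],[45,14],[47,11],[50,0]]
[[6,6],[8,0],[13,19],[26,14],[32,19],[34,14],[39,11],[45,14],[47,11],[50,0]]
[[0,19],[26,14],[32,19],[34,14],[39,11],[45,14],[47,11],[50,0]]
[[0,19],[26,14],[32,19],[34,14],[39,11],[40,15],[50,0]]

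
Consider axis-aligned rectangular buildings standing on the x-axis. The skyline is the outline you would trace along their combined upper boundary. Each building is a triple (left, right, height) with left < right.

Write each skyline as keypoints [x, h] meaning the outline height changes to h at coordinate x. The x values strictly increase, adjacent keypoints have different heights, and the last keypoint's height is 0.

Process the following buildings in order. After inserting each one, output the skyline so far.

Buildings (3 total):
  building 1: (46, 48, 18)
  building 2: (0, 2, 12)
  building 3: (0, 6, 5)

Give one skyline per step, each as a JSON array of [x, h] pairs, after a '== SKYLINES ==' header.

== SKYLINES ==
[[46,18],[48,0]]
[[0,12],[2,0],[46,18],[48,0]]
[[0,12],[2,5],[6,0],[46,18],[48,0]]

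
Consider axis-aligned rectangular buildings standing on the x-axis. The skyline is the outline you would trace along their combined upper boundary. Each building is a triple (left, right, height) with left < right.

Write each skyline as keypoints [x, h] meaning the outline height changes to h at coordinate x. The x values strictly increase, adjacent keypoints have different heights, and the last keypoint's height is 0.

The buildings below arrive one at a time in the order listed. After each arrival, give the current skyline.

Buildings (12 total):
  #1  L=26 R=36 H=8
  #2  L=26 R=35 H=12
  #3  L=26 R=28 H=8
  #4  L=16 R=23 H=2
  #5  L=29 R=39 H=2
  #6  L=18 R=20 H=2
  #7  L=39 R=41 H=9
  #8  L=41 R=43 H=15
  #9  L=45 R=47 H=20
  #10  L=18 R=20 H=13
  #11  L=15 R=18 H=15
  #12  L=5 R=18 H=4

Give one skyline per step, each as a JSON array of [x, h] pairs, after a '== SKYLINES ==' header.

== SKYLINES ==
[[26,8],[36,0]]
[[26,12],[35,8],[36,0]]
[[26,12],[35,8],[36,0]]
[[16,2],[23,0],[26,12],[35,8],[36,0]]
[[16,2],[23,0],[26,12],[35,8],[36,2],[39,0]]
[[16,2],[23,0],[26,12],[35,8],[36,2],[39,0]]
[[16,2],[23,0],[26,12],[35,8],[36,2],[39,9],[41,0]]
[[16,2],[23,0],[26,12],[35,8],[36,2],[39,9],[41,15],[43,0]]
[[16,2],[23,0],[26,12],[35,8],[36,2],[39,9],[41,15],[43,0],[45,20],[47,0]]
[[16,2],[18,13],[20,2],[23,0],[26,12],[35,8],[36,2],[39,9],[41,15],[43,0],[45,20],[47,0]]
[[15,15],[18,13],[20,2],[23,0],[26,12],[35,8],[36,2],[39,9],[41,15],[43,0],[45,20],[47,0]]
[[5,4],[15,15],[18,13],[20,2],[23,0],[26,12],[35,8],[36,2],[39,9],[41,15],[43,0],[45,20],[47,0]]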